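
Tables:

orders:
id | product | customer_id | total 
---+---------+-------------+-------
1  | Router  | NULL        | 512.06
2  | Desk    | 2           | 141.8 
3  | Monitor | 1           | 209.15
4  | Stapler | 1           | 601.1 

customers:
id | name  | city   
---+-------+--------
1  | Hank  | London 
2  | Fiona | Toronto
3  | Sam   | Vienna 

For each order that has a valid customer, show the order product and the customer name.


INNER JOIN keeps only orders rows whose customer_id matches an id in customers. Walk through each order:
  - order 1 (Router): customer_id=NULL, no match -> dropped
  - order 2 (Desk): customer_id=2 -> matches Fiona
  - order 3 (Monitor): customer_id=1 -> matches Hank
  - order 4 (Stapler): customer_id=1 -> matches Hank
So 1 of 4 rows is dropped.

SQL:
SELECT a.product, b.name AS customer
FROM orders a
INNER JOIN customers b ON a.customer_id = b.id

Result:
product | customer
--------+---------
Desk    | Fiona   
Monitor | Hank    
Stapler | Hank    


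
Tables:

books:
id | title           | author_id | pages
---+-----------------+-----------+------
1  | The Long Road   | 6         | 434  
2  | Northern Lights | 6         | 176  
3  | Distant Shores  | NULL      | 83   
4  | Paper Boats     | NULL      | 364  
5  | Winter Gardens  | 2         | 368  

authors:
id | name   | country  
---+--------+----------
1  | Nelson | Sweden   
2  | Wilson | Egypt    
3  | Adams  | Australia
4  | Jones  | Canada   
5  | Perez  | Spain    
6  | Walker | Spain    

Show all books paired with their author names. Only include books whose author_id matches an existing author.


INNER JOIN keeps only books rows whose author_id matches an id in authors. Walk through each book:
  - book 1 (The Long Road): author_id=6 -> matches Walker
  - book 2 (Northern Lights): author_id=6 -> matches Walker
  - book 3 (Distant Shores): author_id=NULL, no match -> dropped
  - book 4 (Paper Boats): author_id=NULL, no match -> dropped
  - book 5 (Winter Gardens): author_id=2 -> matches Wilson
So 2 of 5 rows are dropped.

SQL:
SELECT a.title, b.name AS author
FROM books a
INNER JOIN authors b ON a.author_id = b.id

Result:
title           | author
----------------+-------
The Long Road   | Walker
Northern Lights | Walker
Winter Gardens  | Wilson


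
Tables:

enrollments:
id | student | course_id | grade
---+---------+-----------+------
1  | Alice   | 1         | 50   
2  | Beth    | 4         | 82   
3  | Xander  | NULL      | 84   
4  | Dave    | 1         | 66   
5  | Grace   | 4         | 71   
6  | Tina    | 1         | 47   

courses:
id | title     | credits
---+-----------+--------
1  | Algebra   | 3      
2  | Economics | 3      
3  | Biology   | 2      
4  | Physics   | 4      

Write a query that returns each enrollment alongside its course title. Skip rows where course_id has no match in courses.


INNER JOIN keeps only enrollments rows whose course_id matches an id in courses. Walk through each enrollment:
  - enrollment 1 (Alice): course_id=1 -> matches Algebra
  - enrollment 2 (Beth): course_id=4 -> matches Physics
  - enrollment 3 (Xander): course_id=NULL, no match -> dropped
  - enrollment 4 (Dave): course_id=1 -> matches Algebra
  - enrollment 5 (Grace): course_id=4 -> matches Physics
  - enrollment 6 (Tina): course_id=1 -> matches Algebra
So 1 of 6 rows is dropped.

SQL:
SELECT a.student, b.title AS course
FROM enrollments a
INNER JOIN courses b ON a.course_id = b.id

Result:
student | course 
--------+--------
Alice   | Algebra
Beth    | Physics
Dave    | Algebra
Grace   | Physics
Tina    | Algebra


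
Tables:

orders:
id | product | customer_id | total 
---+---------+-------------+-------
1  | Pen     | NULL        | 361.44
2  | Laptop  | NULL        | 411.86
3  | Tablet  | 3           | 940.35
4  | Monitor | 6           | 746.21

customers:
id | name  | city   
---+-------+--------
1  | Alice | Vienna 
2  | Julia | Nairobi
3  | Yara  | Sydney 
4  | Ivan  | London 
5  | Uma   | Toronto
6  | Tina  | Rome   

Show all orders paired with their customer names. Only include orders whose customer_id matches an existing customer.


INNER JOIN keeps only orders rows whose customer_id matches an id in customers. Walk through each order:
  - order 1 (Pen): customer_id=NULL, no match -> dropped
  - order 2 (Laptop): customer_id=NULL, no match -> dropped
  - order 3 (Tablet): customer_id=3 -> matches Yara
  - order 4 (Monitor): customer_id=6 -> matches Tina
So 2 of 4 rows are dropped.

SQL:
SELECT a.product, b.name AS customer
FROM orders a
INNER JOIN customers b ON a.customer_id = b.id

Result:
product | customer
--------+---------
Tablet  | Yara    
Monitor | Tina    


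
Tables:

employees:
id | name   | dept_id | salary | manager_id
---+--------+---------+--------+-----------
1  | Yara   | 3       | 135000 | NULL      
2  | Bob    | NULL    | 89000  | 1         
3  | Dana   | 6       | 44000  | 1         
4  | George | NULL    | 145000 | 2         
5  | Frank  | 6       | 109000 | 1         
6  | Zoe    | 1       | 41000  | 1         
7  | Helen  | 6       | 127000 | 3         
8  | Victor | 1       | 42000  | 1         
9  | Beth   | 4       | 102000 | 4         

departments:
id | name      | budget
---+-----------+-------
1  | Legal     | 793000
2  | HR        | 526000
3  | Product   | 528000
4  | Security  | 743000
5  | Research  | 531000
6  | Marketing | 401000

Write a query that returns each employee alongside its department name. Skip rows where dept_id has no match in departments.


INNER JOIN keeps only employees rows whose dept_id matches an id in departments. Walk through each employee:
  - employee 1 (Yara): dept_id=3 -> matches Product
  - employee 2 (Bob): dept_id=NULL, no match -> dropped
  - employee 3 (Dana): dept_id=6 -> matches Marketing
  - employee 4 (George): dept_id=NULL, no match -> dropped
  - employee 5 (Frank): dept_id=6 -> matches Marketing
  - employee 6 (Zoe): dept_id=1 -> matches Legal
  - employee 7 (Helen): dept_id=6 -> matches Marketing
  - employee 8 (Victor): dept_id=1 -> matches Legal
  - employee 9 (Beth): dept_id=4 -> matches Security
So 2 of 9 rows are dropped.

SQL:
SELECT a.name, b.name AS department
FROM employees a
INNER JOIN departments b ON a.dept_id = b.id

Result:
name   | department
-------+-----------
Yara   | Product   
Dana   | Marketing 
Frank  | Marketing 
Zoe    | Legal     
Helen  | Marketing 
Victor | Legal     
Beth   | Security  


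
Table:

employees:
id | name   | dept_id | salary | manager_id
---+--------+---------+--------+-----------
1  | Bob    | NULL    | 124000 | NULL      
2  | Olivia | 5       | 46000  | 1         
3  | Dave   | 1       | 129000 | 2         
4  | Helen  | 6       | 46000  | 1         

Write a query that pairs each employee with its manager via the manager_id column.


This is a self-join: employees is joined to a second copy of itself, matching each row's manager_id to another row's id. Use LEFT JOIN so rows with manager_id=NULL are kept.
  - employee 1 (Bob): manager_id=NULL -> NULL
  - employee 2 (Olivia): manager_id=1 -> Bob
  - employee 3 (Dave): manager_id=2 -> Olivia
  - employee 4 (Helen): manager_id=1 -> Bob

SQL:
SELECT a.name AS item, b.name AS manager
FROM employees a
LEFT JOIN employees b ON a.manager_id = b.id

Result:
item   | manager
-------+--------
Bob    | NULL   
Olivia | Bob    
Dave   | Olivia 
Helen  | Bob    


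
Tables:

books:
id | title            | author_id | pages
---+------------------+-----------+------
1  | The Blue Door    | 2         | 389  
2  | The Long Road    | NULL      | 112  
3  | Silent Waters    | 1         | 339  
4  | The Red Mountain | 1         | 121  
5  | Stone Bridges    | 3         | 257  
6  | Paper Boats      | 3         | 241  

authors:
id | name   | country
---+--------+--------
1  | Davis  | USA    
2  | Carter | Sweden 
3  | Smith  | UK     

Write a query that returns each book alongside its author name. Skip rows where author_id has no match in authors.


INNER JOIN keeps only books rows whose author_id matches an id in authors. Walk through each book:
  - book 1 (The Blue Door): author_id=2 -> matches Carter
  - book 2 (The Long Road): author_id=NULL, no match -> dropped
  - book 3 (Silent Waters): author_id=1 -> matches Davis
  - book 4 (The Red Mountain): author_id=1 -> matches Davis
  - book 5 (Stone Bridges): author_id=3 -> matches Smith
  - book 6 (Paper Boats): author_id=3 -> matches Smith
So 1 of 6 rows is dropped.

SQL:
SELECT a.title, b.name AS author
FROM books a
INNER JOIN authors b ON a.author_id = b.id

Result:
title            | author
-----------------+-------
The Blue Door    | Carter
Silent Waters    | Davis 
The Red Mountain | Davis 
Stone Bridges    | Smith 
Paper Boats      | Smith 


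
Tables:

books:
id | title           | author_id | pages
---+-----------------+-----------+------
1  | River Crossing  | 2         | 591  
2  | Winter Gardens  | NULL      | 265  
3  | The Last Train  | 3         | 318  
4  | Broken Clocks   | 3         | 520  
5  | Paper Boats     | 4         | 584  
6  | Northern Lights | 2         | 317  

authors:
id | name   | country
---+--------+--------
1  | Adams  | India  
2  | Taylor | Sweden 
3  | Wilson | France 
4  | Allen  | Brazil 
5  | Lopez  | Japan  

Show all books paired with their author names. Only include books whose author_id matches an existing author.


INNER JOIN keeps only books rows whose author_id matches an id in authors. Walk through each book:
  - book 1 (River Crossing): author_id=2 -> matches Taylor
  - book 2 (Winter Gardens): author_id=NULL, no match -> dropped
  - book 3 (The Last Train): author_id=3 -> matches Wilson
  - book 4 (Broken Clocks): author_id=3 -> matches Wilson
  - book 5 (Paper Boats): author_id=4 -> matches Allen
  - book 6 (Northern Lights): author_id=2 -> matches Taylor
So 1 of 6 rows is dropped.

SQL:
SELECT a.title, b.name AS author
FROM books a
INNER JOIN authors b ON a.author_id = b.id

Result:
title           | author
----------------+-------
River Crossing  | Taylor
The Last Train  | Wilson
Broken Clocks   | Wilson
Paper Boats     | Allen 
Northern Lights | Taylor


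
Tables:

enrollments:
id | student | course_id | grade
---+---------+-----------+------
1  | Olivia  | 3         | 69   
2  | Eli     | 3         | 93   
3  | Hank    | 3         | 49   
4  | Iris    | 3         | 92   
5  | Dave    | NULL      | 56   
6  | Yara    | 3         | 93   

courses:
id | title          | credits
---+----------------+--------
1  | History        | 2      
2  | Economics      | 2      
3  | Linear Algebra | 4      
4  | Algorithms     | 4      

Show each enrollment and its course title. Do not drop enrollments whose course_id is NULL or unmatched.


LEFT JOIN keeps every row from enrollments (the left table); where course_id has no match in courses, the course columns become NULL. Walk through each enrollment:
  - enrollment 1 (Olivia): course_id=3 -> matches Linear Algebra
  - enrollment 2 (Eli): course_id=3 -> matches Linear Algebra
  - enrollment 3 (Hank): course_id=3 -> matches Linear Algebra
  - enrollment 4 (Iris): course_id=3 -> matches Linear Algebra
  - enrollment 5 (Dave): course_id=NULL, no match -> kept with NULL
  - enrollment 6 (Yara): course_id=3 -> matches Linear Algebra
All 6 rows appear; 1 has NULL course.

SQL:
SELECT a.student, b.title AS course
FROM enrollments a
LEFT JOIN courses b ON a.course_id = b.id

Result:
student | course        
--------+---------------
Olivia  | Linear Algebra
Eli     | Linear Algebra
Hank    | Linear Algebra
Iris    | Linear Algebra
Dave    | NULL          
Yara    | Linear Algebra


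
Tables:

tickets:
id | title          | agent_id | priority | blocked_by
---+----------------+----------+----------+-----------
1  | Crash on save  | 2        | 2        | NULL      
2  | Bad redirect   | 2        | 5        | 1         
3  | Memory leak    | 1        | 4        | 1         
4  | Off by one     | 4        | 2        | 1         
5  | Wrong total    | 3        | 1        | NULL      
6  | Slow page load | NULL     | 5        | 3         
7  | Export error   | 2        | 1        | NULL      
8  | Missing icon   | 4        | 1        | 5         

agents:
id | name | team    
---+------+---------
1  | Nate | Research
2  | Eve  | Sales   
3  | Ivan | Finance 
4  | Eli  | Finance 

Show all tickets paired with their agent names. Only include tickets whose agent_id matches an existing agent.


INNER JOIN keeps only tickets rows whose agent_id matches an id in agents. Walk through each ticket:
  - ticket 1 (Crash on save): agent_id=2 -> matches Eve
  - ticket 2 (Bad redirect): agent_id=2 -> matches Eve
  - ticket 3 (Memory leak): agent_id=1 -> matches Nate
  - ticket 4 (Off by one): agent_id=4 -> matches Eli
  - ticket 5 (Wrong total): agent_id=3 -> matches Ivan
  - ticket 6 (Slow page load): agent_id=NULL, no match -> dropped
  - ticket 7 (Export error): agent_id=2 -> matches Eve
  - ticket 8 (Missing icon): agent_id=4 -> matches Eli
So 1 of 8 rows is dropped.

SQL:
SELECT a.title, b.name AS agent
FROM tickets a
INNER JOIN agents b ON a.agent_id = b.id

Result:
title         | agent
--------------+------
Crash on save | Eve  
Bad redirect  | Eve  
Memory leak   | Nate 
Off by one    | Eli  
Wrong total   | Ivan 
Export error  | Eve  
Missing icon  | Eli  


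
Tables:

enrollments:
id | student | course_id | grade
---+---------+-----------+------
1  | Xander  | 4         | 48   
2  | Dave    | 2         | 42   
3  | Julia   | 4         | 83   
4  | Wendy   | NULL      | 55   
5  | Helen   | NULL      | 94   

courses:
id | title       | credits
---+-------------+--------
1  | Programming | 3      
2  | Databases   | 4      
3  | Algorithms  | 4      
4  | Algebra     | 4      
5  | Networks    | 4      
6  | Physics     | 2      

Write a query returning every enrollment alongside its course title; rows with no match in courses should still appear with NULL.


LEFT JOIN keeps every row from enrollments (the left table); where course_id has no match in courses, the course columns become NULL. Walk through each enrollment:
  - enrollment 1 (Xander): course_id=4 -> matches Algebra
  - enrollment 2 (Dave): course_id=2 -> matches Databases
  - enrollment 3 (Julia): course_id=4 -> matches Algebra
  - enrollment 4 (Wendy): course_id=NULL, no match -> kept with NULL
  - enrollment 5 (Helen): course_id=NULL, no match -> kept with NULL
All 5 rows appear; 2 have NULL course.

SQL:
SELECT a.student, b.title AS course
FROM enrollments a
LEFT JOIN courses b ON a.course_id = b.id

Result:
student | course   
--------+----------
Xander  | Algebra  
Dave    | Databases
Julia   | Algebra  
Wendy   | NULL     
Helen   | NULL     


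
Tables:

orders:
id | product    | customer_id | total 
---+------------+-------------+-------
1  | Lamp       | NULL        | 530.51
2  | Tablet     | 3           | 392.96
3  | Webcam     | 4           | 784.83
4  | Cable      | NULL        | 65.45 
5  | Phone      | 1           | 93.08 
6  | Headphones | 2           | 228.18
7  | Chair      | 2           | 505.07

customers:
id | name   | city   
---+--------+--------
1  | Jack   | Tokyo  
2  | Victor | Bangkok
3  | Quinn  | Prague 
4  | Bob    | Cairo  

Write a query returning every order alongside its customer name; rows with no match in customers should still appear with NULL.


LEFT JOIN keeps every row from orders (the left table); where customer_id has no match in customers, the customer columns become NULL. Walk through each order:
  - order 1 (Lamp): customer_id=NULL, no match -> kept with NULL
  - order 2 (Tablet): customer_id=3 -> matches Quinn
  - order 3 (Webcam): customer_id=4 -> matches Bob
  - order 4 (Cable): customer_id=NULL, no match -> kept with NULL
  - order 5 (Phone): customer_id=1 -> matches Jack
  - order 6 (Headphones): customer_id=2 -> matches Victor
  - order 7 (Chair): customer_id=2 -> matches Victor
All 7 rows appear; 2 have NULL customer.

SQL:
SELECT a.product, b.name AS customer
FROM orders a
LEFT JOIN customers b ON a.customer_id = b.id

Result:
product    | customer
-----------+---------
Lamp       | NULL    
Tablet     | Quinn   
Webcam     | Bob     
Cable      | NULL    
Phone      | Jack    
Headphones | Victor  
Chair      | Victor  


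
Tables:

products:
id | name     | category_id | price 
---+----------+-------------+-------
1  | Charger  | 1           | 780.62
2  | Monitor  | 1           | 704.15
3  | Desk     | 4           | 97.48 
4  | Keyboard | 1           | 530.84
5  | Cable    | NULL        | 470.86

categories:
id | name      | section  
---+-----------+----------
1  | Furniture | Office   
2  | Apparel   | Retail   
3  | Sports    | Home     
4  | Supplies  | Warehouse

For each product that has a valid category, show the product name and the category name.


INNER JOIN keeps only products rows whose category_id matches an id in categories. Walk through each product:
  - product 1 (Charger): category_id=1 -> matches Furniture
  - product 2 (Monitor): category_id=1 -> matches Furniture
  - product 3 (Desk): category_id=4 -> matches Supplies
  - product 4 (Keyboard): category_id=1 -> matches Furniture
  - product 5 (Cable): category_id=NULL, no match -> dropped
So 1 of 5 rows is dropped.

SQL:
SELECT a.name, b.name AS category
FROM products a
INNER JOIN categories b ON a.category_id = b.id

Result:
name     | category 
---------+----------
Charger  | Furniture
Monitor  | Furniture
Desk     | Supplies 
Keyboard | Furniture


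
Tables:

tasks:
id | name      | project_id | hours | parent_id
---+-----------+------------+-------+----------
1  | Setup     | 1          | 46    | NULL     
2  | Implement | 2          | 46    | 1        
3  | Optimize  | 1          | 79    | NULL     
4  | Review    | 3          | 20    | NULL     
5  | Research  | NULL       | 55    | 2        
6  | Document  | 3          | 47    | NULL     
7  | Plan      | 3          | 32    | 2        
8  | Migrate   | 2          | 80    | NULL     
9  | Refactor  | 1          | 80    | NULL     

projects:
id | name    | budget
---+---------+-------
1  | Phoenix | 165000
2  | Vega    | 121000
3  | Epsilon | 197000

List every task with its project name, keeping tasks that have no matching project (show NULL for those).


LEFT JOIN keeps every row from tasks (the left table); where project_id has no match in projects, the project columns become NULL. Walk through each task:
  - task 1 (Setup): project_id=1 -> matches Phoenix
  - task 2 (Implement): project_id=2 -> matches Vega
  - task 3 (Optimize): project_id=1 -> matches Phoenix
  - task 4 (Review): project_id=3 -> matches Epsilon
  - task 5 (Research): project_id=NULL, no match -> kept with NULL
  - task 6 (Document): project_id=3 -> matches Epsilon
  - task 7 (Plan): project_id=3 -> matches Epsilon
  - task 8 (Migrate): project_id=2 -> matches Vega
  - task 9 (Refactor): project_id=1 -> matches Phoenix
All 9 rows appear; 1 has NULL project.

SQL:
SELECT a.name, b.name AS project
FROM tasks a
LEFT JOIN projects b ON a.project_id = b.id

Result:
name      | project
----------+--------
Setup     | Phoenix
Implement | Vega   
Optimize  | Phoenix
Review    | Epsilon
Research  | NULL   
Document  | Epsilon
Plan      | Epsilon
Migrate   | Vega   
Refactor  | Phoenix


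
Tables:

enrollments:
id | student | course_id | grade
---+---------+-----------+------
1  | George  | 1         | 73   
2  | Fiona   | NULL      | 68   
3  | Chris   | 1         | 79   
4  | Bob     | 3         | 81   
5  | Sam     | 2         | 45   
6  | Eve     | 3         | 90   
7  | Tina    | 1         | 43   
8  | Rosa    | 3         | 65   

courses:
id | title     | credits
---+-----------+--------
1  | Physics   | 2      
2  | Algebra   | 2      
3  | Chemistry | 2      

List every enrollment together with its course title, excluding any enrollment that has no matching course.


INNER JOIN keeps only enrollments rows whose course_id matches an id in courses. Walk through each enrollment:
  - enrollment 1 (George): course_id=1 -> matches Physics
  - enrollment 2 (Fiona): course_id=NULL, no match -> dropped
  - enrollment 3 (Chris): course_id=1 -> matches Physics
  - enrollment 4 (Bob): course_id=3 -> matches Chemistry
  - enrollment 5 (Sam): course_id=2 -> matches Algebra
  - enrollment 6 (Eve): course_id=3 -> matches Chemistry
  - enrollment 7 (Tina): course_id=1 -> matches Physics
  - enrollment 8 (Rosa): course_id=3 -> matches Chemistry
So 1 of 8 rows is dropped.

SQL:
SELECT a.student, b.title AS course
FROM enrollments a
INNER JOIN courses b ON a.course_id = b.id

Result:
student | course   
--------+----------
George  | Physics  
Chris   | Physics  
Bob     | Chemistry
Sam     | Algebra  
Eve     | Chemistry
Tina    | Physics  
Rosa    | Chemistry


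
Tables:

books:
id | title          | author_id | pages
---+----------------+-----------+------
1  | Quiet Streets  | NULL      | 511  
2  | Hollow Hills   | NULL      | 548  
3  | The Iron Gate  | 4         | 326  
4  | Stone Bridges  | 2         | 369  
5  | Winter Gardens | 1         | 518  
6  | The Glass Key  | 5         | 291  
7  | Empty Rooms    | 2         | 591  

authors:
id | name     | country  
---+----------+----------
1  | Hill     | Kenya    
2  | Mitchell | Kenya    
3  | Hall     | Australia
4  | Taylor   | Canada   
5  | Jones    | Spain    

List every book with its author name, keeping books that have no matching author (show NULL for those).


LEFT JOIN keeps every row from books (the left table); where author_id has no match in authors, the author columns become NULL. Walk through each book:
  - book 1 (Quiet Streets): author_id=NULL, no match -> kept with NULL
  - book 2 (Hollow Hills): author_id=NULL, no match -> kept with NULL
  - book 3 (The Iron Gate): author_id=4 -> matches Taylor
  - book 4 (Stone Bridges): author_id=2 -> matches Mitchell
  - book 5 (Winter Gardens): author_id=1 -> matches Hill
  - book 6 (The Glass Key): author_id=5 -> matches Jones
  - book 7 (Empty Rooms): author_id=2 -> matches Mitchell
All 7 rows appear; 2 have NULL author.

SQL:
SELECT a.title, b.name AS author
FROM books a
LEFT JOIN authors b ON a.author_id = b.id

Result:
title          | author  
---------------+---------
Quiet Streets  | NULL    
Hollow Hills   | NULL    
The Iron Gate  | Taylor  
Stone Bridges  | Mitchell
Winter Gardens | Hill    
The Glass Key  | Jones   
Empty Rooms    | Mitchell


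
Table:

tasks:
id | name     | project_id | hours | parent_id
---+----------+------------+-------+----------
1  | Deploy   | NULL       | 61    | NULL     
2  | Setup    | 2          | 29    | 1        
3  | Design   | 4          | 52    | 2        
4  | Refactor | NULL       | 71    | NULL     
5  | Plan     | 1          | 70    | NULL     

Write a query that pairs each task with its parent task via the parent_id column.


This is a self-join: tasks is joined to a second copy of itself, matching each row's parent_id to another row's id. Use LEFT JOIN so rows with parent_id=NULL are kept.
  - task 1 (Deploy): parent_id=NULL -> NULL
  - task 2 (Setup): parent_id=1 -> Deploy
  - task 3 (Design): parent_id=2 -> Setup
  - task 4 (Refactor): parent_id=NULL -> NULL
  - task 5 (Plan): parent_id=NULL -> NULL

SQL:
SELECT a.name AS item, b.name AS parent
FROM tasks a
LEFT JOIN tasks b ON a.parent_id = b.id

Result:
item     | parent
---------+-------
Deploy   | NULL  
Setup    | Deploy
Design   | Setup 
Refactor | NULL  
Plan     | NULL  


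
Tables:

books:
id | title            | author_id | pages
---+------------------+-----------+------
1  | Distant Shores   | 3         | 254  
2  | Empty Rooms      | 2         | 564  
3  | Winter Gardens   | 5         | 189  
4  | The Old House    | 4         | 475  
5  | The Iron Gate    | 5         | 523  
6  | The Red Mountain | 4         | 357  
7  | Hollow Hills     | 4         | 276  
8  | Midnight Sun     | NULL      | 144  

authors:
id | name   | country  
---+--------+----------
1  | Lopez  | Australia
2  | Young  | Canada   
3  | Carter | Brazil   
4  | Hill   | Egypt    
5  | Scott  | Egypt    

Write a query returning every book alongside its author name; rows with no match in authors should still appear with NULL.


LEFT JOIN keeps every row from books (the left table); where author_id has no match in authors, the author columns become NULL. Walk through each book:
  - book 1 (Distant Shores): author_id=3 -> matches Carter
  - book 2 (Empty Rooms): author_id=2 -> matches Young
  - book 3 (Winter Gardens): author_id=5 -> matches Scott
  - book 4 (The Old House): author_id=4 -> matches Hill
  - book 5 (The Iron Gate): author_id=5 -> matches Scott
  - book 6 (The Red Mountain): author_id=4 -> matches Hill
  - book 7 (Hollow Hills): author_id=4 -> matches Hill
  - book 8 (Midnight Sun): author_id=NULL, no match -> kept with NULL
All 8 rows appear; 1 has NULL author.

SQL:
SELECT a.title, b.name AS author
FROM books a
LEFT JOIN authors b ON a.author_id = b.id

Result:
title            | author
-----------------+-------
Distant Shores   | Carter
Empty Rooms      | Young 
Winter Gardens   | Scott 
The Old House    | Hill  
The Iron Gate    | Scott 
The Red Mountain | Hill  
Hollow Hills     | Hill  
Midnight Sun     | NULL  


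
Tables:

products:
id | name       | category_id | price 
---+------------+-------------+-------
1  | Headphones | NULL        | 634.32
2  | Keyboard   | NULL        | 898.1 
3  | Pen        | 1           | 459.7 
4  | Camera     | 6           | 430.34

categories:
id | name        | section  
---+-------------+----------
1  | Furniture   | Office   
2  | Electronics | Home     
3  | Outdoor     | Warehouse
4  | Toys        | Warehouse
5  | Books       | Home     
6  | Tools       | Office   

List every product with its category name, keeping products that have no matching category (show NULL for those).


LEFT JOIN keeps every row from products (the left table); where category_id has no match in categories, the category columns become NULL. Walk through each product:
  - product 1 (Headphones): category_id=NULL, no match -> kept with NULL
  - product 2 (Keyboard): category_id=NULL, no match -> kept with NULL
  - product 3 (Pen): category_id=1 -> matches Furniture
  - product 4 (Camera): category_id=6 -> matches Tools
All 4 rows appear; 2 have NULL category.

SQL:
SELECT a.name, b.name AS category
FROM products a
LEFT JOIN categories b ON a.category_id = b.id

Result:
name       | category 
-----------+----------
Headphones | NULL     
Keyboard   | NULL     
Pen        | Furniture
Camera     | Tools    


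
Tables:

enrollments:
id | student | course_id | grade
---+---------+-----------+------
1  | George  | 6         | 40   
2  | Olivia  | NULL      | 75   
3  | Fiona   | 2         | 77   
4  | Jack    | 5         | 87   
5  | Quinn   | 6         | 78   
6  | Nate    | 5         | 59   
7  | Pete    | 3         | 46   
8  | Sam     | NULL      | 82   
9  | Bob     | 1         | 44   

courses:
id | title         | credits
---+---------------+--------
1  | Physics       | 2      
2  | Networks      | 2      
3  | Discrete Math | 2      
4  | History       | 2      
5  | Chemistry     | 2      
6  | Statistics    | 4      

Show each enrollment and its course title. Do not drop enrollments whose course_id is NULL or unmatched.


LEFT JOIN keeps every row from enrollments (the left table); where course_id has no match in courses, the course columns become NULL. Walk through each enrollment:
  - enrollment 1 (George): course_id=6 -> matches Statistics
  - enrollment 2 (Olivia): course_id=NULL, no match -> kept with NULL
  - enrollment 3 (Fiona): course_id=2 -> matches Networks
  - enrollment 4 (Jack): course_id=5 -> matches Chemistry
  - enrollment 5 (Quinn): course_id=6 -> matches Statistics
  - enrollment 6 (Nate): course_id=5 -> matches Chemistry
  - enrollment 7 (Pete): course_id=3 -> matches Discrete Math
  - enrollment 8 (Sam): course_id=NULL, no match -> kept with NULL
  - enrollment 9 (Bob): course_id=1 -> matches Physics
All 9 rows appear; 2 have NULL course.

SQL:
SELECT a.student, b.title AS course
FROM enrollments a
LEFT JOIN courses b ON a.course_id = b.id

Result:
student | course       
--------+--------------
George  | Statistics   
Olivia  | NULL         
Fiona   | Networks     
Jack    | Chemistry    
Quinn   | Statistics   
Nate    | Chemistry    
Pete    | Discrete Math
Sam     | NULL         
Bob     | Physics      


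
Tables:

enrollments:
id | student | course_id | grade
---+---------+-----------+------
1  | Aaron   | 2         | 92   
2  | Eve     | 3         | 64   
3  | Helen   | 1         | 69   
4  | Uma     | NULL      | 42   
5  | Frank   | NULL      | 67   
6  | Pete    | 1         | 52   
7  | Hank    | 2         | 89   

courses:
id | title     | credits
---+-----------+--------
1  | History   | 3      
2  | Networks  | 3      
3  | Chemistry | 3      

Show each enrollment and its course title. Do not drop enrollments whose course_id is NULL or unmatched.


LEFT JOIN keeps every row from enrollments (the left table); where course_id has no match in courses, the course columns become NULL. Walk through each enrollment:
  - enrollment 1 (Aaron): course_id=2 -> matches Networks
  - enrollment 2 (Eve): course_id=3 -> matches Chemistry
  - enrollment 3 (Helen): course_id=1 -> matches History
  - enrollment 4 (Uma): course_id=NULL, no match -> kept with NULL
  - enrollment 5 (Frank): course_id=NULL, no match -> kept with NULL
  - enrollment 6 (Pete): course_id=1 -> matches History
  - enrollment 7 (Hank): course_id=2 -> matches Networks
All 7 rows appear; 2 have NULL course.

SQL:
SELECT a.student, b.title AS course
FROM enrollments a
LEFT JOIN courses b ON a.course_id = b.id

Result:
student | course   
--------+----------
Aaron   | Networks 
Eve     | Chemistry
Helen   | History  
Uma     | NULL     
Frank   | NULL     
Pete    | History  
Hank    | Networks 


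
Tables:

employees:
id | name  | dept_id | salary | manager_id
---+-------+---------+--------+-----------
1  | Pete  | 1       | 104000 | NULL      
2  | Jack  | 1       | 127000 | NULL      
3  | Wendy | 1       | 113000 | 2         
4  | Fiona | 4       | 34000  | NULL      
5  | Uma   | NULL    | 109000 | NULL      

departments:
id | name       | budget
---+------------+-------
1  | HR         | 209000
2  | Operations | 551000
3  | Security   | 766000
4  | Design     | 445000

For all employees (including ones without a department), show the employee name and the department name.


LEFT JOIN keeps every row from employees (the left table); where dept_id has no match in departments, the department columns become NULL. Walk through each employee:
  - employee 1 (Pete): dept_id=1 -> matches HR
  - employee 2 (Jack): dept_id=1 -> matches HR
  - employee 3 (Wendy): dept_id=1 -> matches HR
  - employee 4 (Fiona): dept_id=4 -> matches Design
  - employee 5 (Uma): dept_id=NULL, no match -> kept with NULL
All 5 rows appear; 1 has NULL department.

SQL:
SELECT a.name, b.name AS department
FROM employees a
LEFT JOIN departments b ON a.dept_id = b.id

Result:
name  | department
------+-----------
Pete  | HR        
Jack  | HR        
Wendy | HR        
Fiona | Design    
Uma   | NULL      


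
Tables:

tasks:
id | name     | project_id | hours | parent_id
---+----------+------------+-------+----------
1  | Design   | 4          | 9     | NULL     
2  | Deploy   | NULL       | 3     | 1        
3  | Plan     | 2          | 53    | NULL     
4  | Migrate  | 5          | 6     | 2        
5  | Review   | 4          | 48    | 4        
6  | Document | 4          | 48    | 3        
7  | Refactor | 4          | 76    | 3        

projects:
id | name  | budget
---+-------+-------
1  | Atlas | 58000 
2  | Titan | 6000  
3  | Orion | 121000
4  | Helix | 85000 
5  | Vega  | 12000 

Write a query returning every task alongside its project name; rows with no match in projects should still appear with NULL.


LEFT JOIN keeps every row from tasks (the left table); where project_id has no match in projects, the project columns become NULL. Walk through each task:
  - task 1 (Design): project_id=4 -> matches Helix
  - task 2 (Deploy): project_id=NULL, no match -> kept with NULL
  - task 3 (Plan): project_id=2 -> matches Titan
  - task 4 (Migrate): project_id=5 -> matches Vega
  - task 5 (Review): project_id=4 -> matches Helix
  - task 6 (Document): project_id=4 -> matches Helix
  - task 7 (Refactor): project_id=4 -> matches Helix
All 7 rows appear; 1 has NULL project.

SQL:
SELECT a.name, b.name AS project
FROM tasks a
LEFT JOIN projects b ON a.project_id = b.id

Result:
name     | project
---------+--------
Design   | Helix  
Deploy   | NULL   
Plan     | Titan  
Migrate  | Vega   
Review   | Helix  
Document | Helix  
Refactor | Helix  


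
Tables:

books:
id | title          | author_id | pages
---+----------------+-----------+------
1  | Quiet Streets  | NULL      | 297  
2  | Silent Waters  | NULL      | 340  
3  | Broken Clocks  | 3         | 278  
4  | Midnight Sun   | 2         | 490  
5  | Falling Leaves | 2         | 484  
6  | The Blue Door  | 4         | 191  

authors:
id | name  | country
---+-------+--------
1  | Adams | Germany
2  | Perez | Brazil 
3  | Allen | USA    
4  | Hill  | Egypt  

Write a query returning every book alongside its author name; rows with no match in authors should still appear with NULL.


LEFT JOIN keeps every row from books (the left table); where author_id has no match in authors, the author columns become NULL. Walk through each book:
  - book 1 (Quiet Streets): author_id=NULL, no match -> kept with NULL
  - book 2 (Silent Waters): author_id=NULL, no match -> kept with NULL
  - book 3 (Broken Clocks): author_id=3 -> matches Allen
  - book 4 (Midnight Sun): author_id=2 -> matches Perez
  - book 5 (Falling Leaves): author_id=2 -> matches Perez
  - book 6 (The Blue Door): author_id=4 -> matches Hill
All 6 rows appear; 2 have NULL author.

SQL:
SELECT a.title, b.name AS author
FROM books a
LEFT JOIN authors b ON a.author_id = b.id

Result:
title          | author
---------------+-------
Quiet Streets  | NULL  
Silent Waters  | NULL  
Broken Clocks  | Allen 
Midnight Sun   | Perez 
Falling Leaves | Perez 
The Blue Door  | Hill  


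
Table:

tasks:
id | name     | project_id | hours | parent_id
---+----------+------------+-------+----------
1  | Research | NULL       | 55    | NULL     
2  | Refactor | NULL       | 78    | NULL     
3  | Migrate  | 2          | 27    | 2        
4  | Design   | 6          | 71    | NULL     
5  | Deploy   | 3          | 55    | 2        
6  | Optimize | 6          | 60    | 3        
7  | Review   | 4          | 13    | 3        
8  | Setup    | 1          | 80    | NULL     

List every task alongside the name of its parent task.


This is a self-join: tasks is joined to a second copy of itself, matching each row's parent_id to another row's id. Use LEFT JOIN so rows with parent_id=NULL are kept.
  - task 1 (Research): parent_id=NULL -> NULL
  - task 2 (Refactor): parent_id=NULL -> NULL
  - task 3 (Migrate): parent_id=2 -> Refactor
  - task 4 (Design): parent_id=NULL -> NULL
  - task 5 (Deploy): parent_id=2 -> Refactor
  - task 6 (Optimize): parent_id=3 -> Migrate
  - task 7 (Review): parent_id=3 -> Migrate
  - task 8 (Setup): parent_id=NULL -> NULL

SQL:
SELECT a.name AS item, b.name AS parent
FROM tasks a
LEFT JOIN tasks b ON a.parent_id = b.id

Result:
item     | parent  
---------+---------
Research | NULL    
Refactor | NULL    
Migrate  | Refactor
Design   | NULL    
Deploy   | Refactor
Optimize | Migrate 
Review   | Migrate 
Setup    | NULL    


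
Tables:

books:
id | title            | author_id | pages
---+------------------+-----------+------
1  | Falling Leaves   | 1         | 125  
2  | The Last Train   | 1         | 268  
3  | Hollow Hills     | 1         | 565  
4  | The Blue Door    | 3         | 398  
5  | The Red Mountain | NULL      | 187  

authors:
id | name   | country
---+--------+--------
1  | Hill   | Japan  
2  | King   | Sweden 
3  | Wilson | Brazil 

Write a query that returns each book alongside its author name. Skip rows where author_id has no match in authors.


INNER JOIN keeps only books rows whose author_id matches an id in authors. Walk through each book:
  - book 1 (Falling Leaves): author_id=1 -> matches Hill
  - book 2 (The Last Train): author_id=1 -> matches Hill
  - book 3 (Hollow Hills): author_id=1 -> matches Hill
  - book 4 (The Blue Door): author_id=3 -> matches Wilson
  - book 5 (The Red Mountain): author_id=NULL, no match -> dropped
So 1 of 5 rows is dropped.

SQL:
SELECT a.title, b.name AS author
FROM books a
INNER JOIN authors b ON a.author_id = b.id

Result:
title          | author
---------------+-------
Falling Leaves | Hill  
The Last Train | Hill  
Hollow Hills   | Hill  
The Blue Door  | Wilson


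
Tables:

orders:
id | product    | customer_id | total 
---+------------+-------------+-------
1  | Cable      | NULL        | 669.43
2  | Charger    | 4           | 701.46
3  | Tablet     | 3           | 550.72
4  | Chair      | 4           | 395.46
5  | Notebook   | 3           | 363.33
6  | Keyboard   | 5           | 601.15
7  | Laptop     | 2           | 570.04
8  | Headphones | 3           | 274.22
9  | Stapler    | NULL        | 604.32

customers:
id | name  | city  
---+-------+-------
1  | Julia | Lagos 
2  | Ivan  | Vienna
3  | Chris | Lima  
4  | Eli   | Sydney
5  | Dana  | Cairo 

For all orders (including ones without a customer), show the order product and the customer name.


LEFT JOIN keeps every row from orders (the left table); where customer_id has no match in customers, the customer columns become NULL. Walk through each order:
  - order 1 (Cable): customer_id=NULL, no match -> kept with NULL
  - order 2 (Charger): customer_id=4 -> matches Eli
  - order 3 (Tablet): customer_id=3 -> matches Chris
  - order 4 (Chair): customer_id=4 -> matches Eli
  - order 5 (Notebook): customer_id=3 -> matches Chris
  - order 6 (Keyboard): customer_id=5 -> matches Dana
  - order 7 (Laptop): customer_id=2 -> matches Ivan
  - order 8 (Headphones): customer_id=3 -> matches Chris
  - order 9 (Stapler): customer_id=NULL, no match -> kept with NULL
All 9 rows appear; 2 have NULL customer.

SQL:
SELECT a.product, b.name AS customer
FROM orders a
LEFT JOIN customers b ON a.customer_id = b.id

Result:
product    | customer
-----------+---------
Cable      | NULL    
Charger    | Eli     
Tablet     | Chris   
Chair      | Eli     
Notebook   | Chris   
Keyboard   | Dana    
Laptop     | Ivan    
Headphones | Chris   
Stapler    | NULL    


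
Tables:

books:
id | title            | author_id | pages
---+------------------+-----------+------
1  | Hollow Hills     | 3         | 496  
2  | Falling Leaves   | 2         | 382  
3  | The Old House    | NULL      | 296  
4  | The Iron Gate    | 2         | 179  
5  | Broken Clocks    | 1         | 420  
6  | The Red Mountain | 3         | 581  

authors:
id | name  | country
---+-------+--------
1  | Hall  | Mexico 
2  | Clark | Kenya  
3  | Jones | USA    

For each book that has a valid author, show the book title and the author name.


INNER JOIN keeps only books rows whose author_id matches an id in authors. Walk through each book:
  - book 1 (Hollow Hills): author_id=3 -> matches Jones
  - book 2 (Falling Leaves): author_id=2 -> matches Clark
  - book 3 (The Old House): author_id=NULL, no match -> dropped
  - book 4 (The Iron Gate): author_id=2 -> matches Clark
  - book 5 (Broken Clocks): author_id=1 -> matches Hall
  - book 6 (The Red Mountain): author_id=3 -> matches Jones
So 1 of 6 rows is dropped.

SQL:
SELECT a.title, b.name AS author
FROM books a
INNER JOIN authors b ON a.author_id = b.id

Result:
title            | author
-----------------+-------
Hollow Hills     | Jones 
Falling Leaves   | Clark 
The Iron Gate    | Clark 
Broken Clocks    | Hall  
The Red Mountain | Jones 


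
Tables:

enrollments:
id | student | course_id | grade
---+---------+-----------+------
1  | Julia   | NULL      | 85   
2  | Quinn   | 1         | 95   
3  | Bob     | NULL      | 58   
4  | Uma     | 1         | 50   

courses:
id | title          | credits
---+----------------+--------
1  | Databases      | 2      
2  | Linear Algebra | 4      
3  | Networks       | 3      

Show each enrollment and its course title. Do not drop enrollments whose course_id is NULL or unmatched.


LEFT JOIN keeps every row from enrollments (the left table); where course_id has no match in courses, the course columns become NULL. Walk through each enrollment:
  - enrollment 1 (Julia): course_id=NULL, no match -> kept with NULL
  - enrollment 2 (Quinn): course_id=1 -> matches Databases
  - enrollment 3 (Bob): course_id=NULL, no match -> kept with NULL
  - enrollment 4 (Uma): course_id=1 -> matches Databases
All 4 rows appear; 2 have NULL course.

SQL:
SELECT a.student, b.title AS course
FROM enrollments a
LEFT JOIN courses b ON a.course_id = b.id

Result:
student | course   
--------+----------
Julia   | NULL     
Quinn   | Databases
Bob     | NULL     
Uma     | Databases
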